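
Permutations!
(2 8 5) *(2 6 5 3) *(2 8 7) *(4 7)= [0, 1, 4, 8, 7, 6, 5, 2, 3]= (2 4 7)(3 8)(5 6)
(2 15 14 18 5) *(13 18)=(2 15 14 13 18 5)=[0, 1, 15, 3, 4, 2, 6, 7, 8, 9, 10, 11, 12, 18, 13, 14, 16, 17, 5]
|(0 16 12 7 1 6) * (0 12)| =4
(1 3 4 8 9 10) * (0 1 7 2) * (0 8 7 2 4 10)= (0 1 3 10 2 8 9)(4 7)= [1, 3, 8, 10, 7, 5, 6, 4, 9, 0, 2]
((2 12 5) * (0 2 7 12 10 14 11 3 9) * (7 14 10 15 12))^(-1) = (0 9 3 11 14 5 12 15 2) = [9, 1, 0, 11, 4, 12, 6, 7, 8, 3, 10, 14, 15, 13, 5, 2]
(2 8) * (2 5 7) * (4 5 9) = (2 8 9 4 5 7) = [0, 1, 8, 3, 5, 7, 6, 2, 9, 4]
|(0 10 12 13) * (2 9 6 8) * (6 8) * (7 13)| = |(0 10 12 7 13)(2 9 8)| = 15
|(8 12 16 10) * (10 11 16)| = 6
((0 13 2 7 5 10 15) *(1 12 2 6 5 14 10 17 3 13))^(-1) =(0 15 10 14 7 2 12 1)(3 17 5 6 13) =[15, 0, 12, 17, 4, 6, 13, 2, 8, 9, 14, 11, 1, 3, 7, 10, 16, 5]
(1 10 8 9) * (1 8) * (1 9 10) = (8 10 9) = [0, 1, 2, 3, 4, 5, 6, 7, 10, 8, 9]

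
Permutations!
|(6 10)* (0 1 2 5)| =|(0 1 2 5)(6 10)| =4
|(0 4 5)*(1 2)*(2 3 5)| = |(0 4 2 1 3 5)| = 6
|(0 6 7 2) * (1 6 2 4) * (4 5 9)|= |(0 2)(1 6 7 5 9 4)|= 6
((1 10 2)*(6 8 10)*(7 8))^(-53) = (1 6 7 8 10 2) = [0, 6, 1, 3, 4, 5, 7, 8, 10, 9, 2]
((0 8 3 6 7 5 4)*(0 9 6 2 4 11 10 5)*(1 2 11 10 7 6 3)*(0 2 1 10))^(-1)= (0 5 10 8)(2 7 11 3 9 4)= [5, 1, 7, 9, 2, 10, 6, 11, 0, 4, 8, 3]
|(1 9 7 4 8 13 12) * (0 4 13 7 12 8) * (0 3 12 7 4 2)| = |(0 2)(1 9 7 13 8 4 3 12)| = 8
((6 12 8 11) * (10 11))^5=(12)=[0, 1, 2, 3, 4, 5, 6, 7, 8, 9, 10, 11, 12]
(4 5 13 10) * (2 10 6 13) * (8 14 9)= (2 10 4 5)(6 13)(8 14 9)= [0, 1, 10, 3, 5, 2, 13, 7, 14, 8, 4, 11, 12, 6, 9]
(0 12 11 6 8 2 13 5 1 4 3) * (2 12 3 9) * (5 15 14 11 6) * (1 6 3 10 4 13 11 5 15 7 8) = (0 10 4 9 2 11 15 14 5 6 1 13 7 8 12 3) = [10, 13, 11, 0, 9, 6, 1, 8, 12, 2, 4, 15, 3, 7, 5, 14]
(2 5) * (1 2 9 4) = (1 2 5 9 4) = [0, 2, 5, 3, 1, 9, 6, 7, 8, 4]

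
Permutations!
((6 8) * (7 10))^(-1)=(6 8)(7 10)=[0, 1, 2, 3, 4, 5, 8, 10, 6, 9, 7]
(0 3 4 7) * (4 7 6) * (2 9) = (0 3 7)(2 9)(4 6) = [3, 1, 9, 7, 6, 5, 4, 0, 8, 2]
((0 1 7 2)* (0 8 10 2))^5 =(0 7 1)(2 10 8) =[7, 0, 10, 3, 4, 5, 6, 1, 2, 9, 8]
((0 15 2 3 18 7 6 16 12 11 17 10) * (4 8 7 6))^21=[10, 1, 15, 2, 4, 5, 18, 7, 8, 9, 17, 12, 16, 13, 14, 0, 6, 11, 3]=(0 10 17 11 12 16 6 18 3 2 15)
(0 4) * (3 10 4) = [3, 1, 2, 10, 0, 5, 6, 7, 8, 9, 4] = (0 3 10 4)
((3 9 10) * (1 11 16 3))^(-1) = (1 10 9 3 16 11) = [0, 10, 2, 16, 4, 5, 6, 7, 8, 3, 9, 1, 12, 13, 14, 15, 11]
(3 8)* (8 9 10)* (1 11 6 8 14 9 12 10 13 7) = [0, 11, 2, 12, 4, 5, 8, 1, 3, 13, 14, 6, 10, 7, 9] = (1 11 6 8 3 12 10 14 9 13 7)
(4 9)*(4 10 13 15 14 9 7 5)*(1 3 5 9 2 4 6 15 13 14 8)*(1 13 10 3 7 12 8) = (1 7 9 3 5 6 15)(2 4 12 8 13 10 14) = [0, 7, 4, 5, 12, 6, 15, 9, 13, 3, 14, 11, 8, 10, 2, 1]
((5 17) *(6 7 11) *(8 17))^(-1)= (5 17 8)(6 11 7)= [0, 1, 2, 3, 4, 17, 11, 6, 5, 9, 10, 7, 12, 13, 14, 15, 16, 8]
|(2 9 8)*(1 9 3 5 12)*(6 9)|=8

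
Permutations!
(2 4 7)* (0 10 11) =(0 10 11)(2 4 7) =[10, 1, 4, 3, 7, 5, 6, 2, 8, 9, 11, 0]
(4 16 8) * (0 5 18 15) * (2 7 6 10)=(0 5 18 15)(2 7 6 10)(4 16 8)=[5, 1, 7, 3, 16, 18, 10, 6, 4, 9, 2, 11, 12, 13, 14, 0, 8, 17, 15]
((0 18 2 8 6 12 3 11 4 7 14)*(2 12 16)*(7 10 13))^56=[10, 1, 2, 14, 18, 5, 6, 11, 8, 9, 12, 0, 7, 3, 4, 15, 16, 17, 13]=(0 10 12 7 11)(3 14 4 18 13)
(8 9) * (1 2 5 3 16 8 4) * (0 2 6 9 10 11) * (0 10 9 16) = [2, 6, 5, 0, 1, 3, 16, 7, 9, 4, 11, 10, 12, 13, 14, 15, 8] = (0 2 5 3)(1 6 16 8 9 4)(10 11)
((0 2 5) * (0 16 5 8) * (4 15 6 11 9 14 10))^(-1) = [8, 1, 0, 3, 10, 16, 15, 7, 2, 11, 14, 6, 12, 13, 9, 4, 5] = (0 8 2)(4 10 14 9 11 6 15)(5 16)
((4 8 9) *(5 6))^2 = (4 9 8) = [0, 1, 2, 3, 9, 5, 6, 7, 4, 8]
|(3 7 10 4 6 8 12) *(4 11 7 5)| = 6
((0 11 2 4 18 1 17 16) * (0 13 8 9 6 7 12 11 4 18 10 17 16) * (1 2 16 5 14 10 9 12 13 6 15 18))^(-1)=(0 17 10 14 5 1 2 18 15 9 4)(6 16 11 12 8 13 7)=[17, 2, 18, 3, 0, 1, 16, 6, 13, 4, 14, 12, 8, 7, 5, 9, 11, 10, 15]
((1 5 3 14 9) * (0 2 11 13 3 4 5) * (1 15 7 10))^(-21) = (0 2 11 13 3 14 9 15 7 10 1)(4 5) = [2, 0, 11, 14, 5, 4, 6, 10, 8, 15, 1, 13, 12, 3, 9, 7]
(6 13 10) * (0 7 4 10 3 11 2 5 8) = (0 7 4 10 6 13 3 11 2 5 8) = [7, 1, 5, 11, 10, 8, 13, 4, 0, 9, 6, 2, 12, 3]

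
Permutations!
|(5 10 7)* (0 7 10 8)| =|(10)(0 7 5 8)| =4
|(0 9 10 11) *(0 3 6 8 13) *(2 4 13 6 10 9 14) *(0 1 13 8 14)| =|(1 13)(2 4 8 6 14)(3 10 11)| =30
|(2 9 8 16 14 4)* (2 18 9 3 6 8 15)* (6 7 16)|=|(2 3 7 16 14 4 18 9 15)(6 8)|=18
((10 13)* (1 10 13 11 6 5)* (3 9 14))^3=(14)(1 6 10 5 11)=[0, 6, 2, 3, 4, 11, 10, 7, 8, 9, 5, 1, 12, 13, 14]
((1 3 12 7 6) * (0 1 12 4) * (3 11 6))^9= (0 1 11 6 12 7 3 4)= [1, 11, 2, 4, 0, 5, 12, 3, 8, 9, 10, 6, 7]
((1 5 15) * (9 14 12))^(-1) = (1 15 5)(9 12 14) = [0, 15, 2, 3, 4, 1, 6, 7, 8, 12, 10, 11, 14, 13, 9, 5]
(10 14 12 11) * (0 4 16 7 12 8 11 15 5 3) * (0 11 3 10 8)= (0 4 16 7 12 15 5 10 14)(3 11 8)= [4, 1, 2, 11, 16, 10, 6, 12, 3, 9, 14, 8, 15, 13, 0, 5, 7]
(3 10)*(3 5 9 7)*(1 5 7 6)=(1 5 9 6)(3 10 7)=[0, 5, 2, 10, 4, 9, 1, 3, 8, 6, 7]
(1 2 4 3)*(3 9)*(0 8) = (0 8)(1 2 4 9 3) = [8, 2, 4, 1, 9, 5, 6, 7, 0, 3]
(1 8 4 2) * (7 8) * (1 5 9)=(1 7 8 4 2 5 9)=[0, 7, 5, 3, 2, 9, 6, 8, 4, 1]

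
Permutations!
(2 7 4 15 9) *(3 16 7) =[0, 1, 3, 16, 15, 5, 6, 4, 8, 2, 10, 11, 12, 13, 14, 9, 7] =(2 3 16 7 4 15 9)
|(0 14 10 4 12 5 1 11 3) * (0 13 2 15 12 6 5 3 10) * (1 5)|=|(0 14)(1 11 10 4 6)(2 15 12 3 13)|=10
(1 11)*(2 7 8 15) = (1 11)(2 7 8 15) = [0, 11, 7, 3, 4, 5, 6, 8, 15, 9, 10, 1, 12, 13, 14, 2]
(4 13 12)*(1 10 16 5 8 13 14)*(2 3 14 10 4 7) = [0, 4, 3, 14, 10, 8, 6, 2, 13, 9, 16, 11, 7, 12, 1, 15, 5] = (1 4 10 16 5 8 13 12 7 2 3 14)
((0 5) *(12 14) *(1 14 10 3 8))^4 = [0, 3, 2, 12, 4, 5, 6, 7, 10, 9, 14, 11, 1, 13, 8] = (1 3 12)(8 10 14)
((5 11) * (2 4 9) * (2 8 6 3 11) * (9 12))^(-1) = (2 5 11 3 6 8 9 12 4) = [0, 1, 5, 6, 2, 11, 8, 7, 9, 12, 10, 3, 4]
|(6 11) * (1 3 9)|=6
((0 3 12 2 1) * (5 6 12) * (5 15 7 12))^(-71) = (0 1 2 12 7 15 3)(5 6) = [1, 2, 12, 0, 4, 6, 5, 15, 8, 9, 10, 11, 7, 13, 14, 3]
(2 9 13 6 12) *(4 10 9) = (2 4 10 9 13 6 12) = [0, 1, 4, 3, 10, 5, 12, 7, 8, 13, 9, 11, 2, 6]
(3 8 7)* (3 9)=(3 8 7 9)=[0, 1, 2, 8, 4, 5, 6, 9, 7, 3]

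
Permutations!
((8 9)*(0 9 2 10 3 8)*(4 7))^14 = (2 3)(8 10) = [0, 1, 3, 2, 4, 5, 6, 7, 10, 9, 8]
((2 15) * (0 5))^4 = (15) = [0, 1, 2, 3, 4, 5, 6, 7, 8, 9, 10, 11, 12, 13, 14, 15]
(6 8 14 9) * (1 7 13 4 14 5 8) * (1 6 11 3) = [0, 7, 2, 1, 14, 8, 6, 13, 5, 11, 10, 3, 12, 4, 9] = (1 7 13 4 14 9 11 3)(5 8)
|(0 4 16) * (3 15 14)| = 3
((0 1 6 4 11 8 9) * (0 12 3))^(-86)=(0 11 3 4 12 6 9 1 8)=[11, 8, 2, 4, 12, 5, 9, 7, 0, 1, 10, 3, 6]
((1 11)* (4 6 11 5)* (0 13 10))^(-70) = [10, 1, 2, 3, 4, 5, 6, 7, 8, 9, 13, 11, 12, 0] = (0 10 13)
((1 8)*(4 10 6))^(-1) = (1 8)(4 6 10) = [0, 8, 2, 3, 6, 5, 10, 7, 1, 9, 4]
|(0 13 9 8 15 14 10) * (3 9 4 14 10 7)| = |(0 13 4 14 7 3 9 8 15 10)| = 10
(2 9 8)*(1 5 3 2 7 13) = (1 5 3 2 9 8 7 13) = [0, 5, 9, 2, 4, 3, 6, 13, 7, 8, 10, 11, 12, 1]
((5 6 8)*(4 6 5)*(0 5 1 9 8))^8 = (0 5 1 9 8 4 6) = [5, 9, 2, 3, 6, 1, 0, 7, 4, 8]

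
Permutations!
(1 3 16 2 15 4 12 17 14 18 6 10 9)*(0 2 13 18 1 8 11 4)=(0 2 15)(1 3 16 13 18 6 10 9 8 11 4 12 17 14)=[2, 3, 15, 16, 12, 5, 10, 7, 11, 8, 9, 4, 17, 18, 1, 0, 13, 14, 6]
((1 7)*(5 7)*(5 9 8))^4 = (1 7 5 8 9) = [0, 7, 2, 3, 4, 8, 6, 5, 9, 1]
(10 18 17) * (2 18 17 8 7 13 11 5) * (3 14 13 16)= (2 18 8 7 16 3 14 13 11 5)(10 17)= [0, 1, 18, 14, 4, 2, 6, 16, 7, 9, 17, 5, 12, 11, 13, 15, 3, 10, 8]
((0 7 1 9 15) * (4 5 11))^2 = (0 1 15 7 9)(4 11 5) = [1, 15, 2, 3, 11, 4, 6, 9, 8, 0, 10, 5, 12, 13, 14, 7]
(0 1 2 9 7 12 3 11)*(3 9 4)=(0 1 2 4 3 11)(7 12 9)=[1, 2, 4, 11, 3, 5, 6, 12, 8, 7, 10, 0, 9]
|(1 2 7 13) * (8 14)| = 4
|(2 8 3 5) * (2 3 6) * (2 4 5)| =6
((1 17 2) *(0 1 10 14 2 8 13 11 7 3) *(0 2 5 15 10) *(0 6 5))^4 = (0 13 2 10 17 7 5)(1 11 6 14 8 3 15) = [13, 11, 10, 15, 4, 0, 14, 5, 3, 9, 17, 6, 12, 2, 8, 1, 16, 7]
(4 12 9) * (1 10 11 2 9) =[0, 10, 9, 3, 12, 5, 6, 7, 8, 4, 11, 2, 1] =(1 10 11 2 9 4 12)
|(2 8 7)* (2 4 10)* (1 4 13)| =|(1 4 10 2 8 7 13)| =7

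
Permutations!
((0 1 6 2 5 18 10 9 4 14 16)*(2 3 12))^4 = (0 12 10 16 3 18 14 6 5 4 1 2 9) = [12, 2, 9, 18, 1, 4, 5, 7, 8, 0, 16, 11, 10, 13, 6, 15, 3, 17, 14]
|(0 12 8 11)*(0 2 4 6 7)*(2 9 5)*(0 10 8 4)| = |(0 12 4 6 7 10 8 11 9 5 2)| = 11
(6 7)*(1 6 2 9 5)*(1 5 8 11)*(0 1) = (0 1 6 7 2 9 8 11) = [1, 6, 9, 3, 4, 5, 7, 2, 11, 8, 10, 0]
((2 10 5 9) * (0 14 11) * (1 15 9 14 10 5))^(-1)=[11, 10, 9, 3, 4, 2, 6, 7, 8, 15, 0, 14, 12, 13, 5, 1]=(0 11 14 5 2 9 15 1 10)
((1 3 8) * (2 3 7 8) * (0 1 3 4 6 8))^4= (0 1 7)(2 3 8 6 4)= [1, 7, 3, 8, 2, 5, 4, 0, 6]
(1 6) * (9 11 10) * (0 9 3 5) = (0 9 11 10 3 5)(1 6) = [9, 6, 2, 5, 4, 0, 1, 7, 8, 11, 3, 10]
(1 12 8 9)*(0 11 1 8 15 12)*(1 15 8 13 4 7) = (0 11 15 12 8 9 13 4 7 1) = [11, 0, 2, 3, 7, 5, 6, 1, 9, 13, 10, 15, 8, 4, 14, 12]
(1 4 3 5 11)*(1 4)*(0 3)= [3, 1, 2, 5, 0, 11, 6, 7, 8, 9, 10, 4]= (0 3 5 11 4)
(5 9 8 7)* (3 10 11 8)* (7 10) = (3 7 5 9)(8 10 11) = [0, 1, 2, 7, 4, 9, 6, 5, 10, 3, 11, 8]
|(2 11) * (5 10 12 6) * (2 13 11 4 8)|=|(2 4 8)(5 10 12 6)(11 13)|=12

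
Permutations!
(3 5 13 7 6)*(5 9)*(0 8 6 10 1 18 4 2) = (0 8 6 3 9 5 13 7 10 1 18 4 2) = [8, 18, 0, 9, 2, 13, 3, 10, 6, 5, 1, 11, 12, 7, 14, 15, 16, 17, 4]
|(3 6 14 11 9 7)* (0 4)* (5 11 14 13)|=14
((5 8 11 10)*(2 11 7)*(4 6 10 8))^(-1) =[0, 1, 7, 3, 5, 10, 4, 8, 11, 9, 6, 2] =(2 7 8 11)(4 5 10 6)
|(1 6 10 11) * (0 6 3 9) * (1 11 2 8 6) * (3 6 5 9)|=8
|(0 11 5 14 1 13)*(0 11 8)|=10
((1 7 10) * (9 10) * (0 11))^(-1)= (0 11)(1 10 9 7)= [11, 10, 2, 3, 4, 5, 6, 1, 8, 7, 9, 0]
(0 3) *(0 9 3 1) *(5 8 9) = (0 1)(3 5 8 9) = [1, 0, 2, 5, 4, 8, 6, 7, 9, 3]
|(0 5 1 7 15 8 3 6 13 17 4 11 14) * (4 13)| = |(0 5 1 7 15 8 3 6 4 11 14)(13 17)| = 22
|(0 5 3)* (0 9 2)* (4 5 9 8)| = |(0 9 2)(3 8 4 5)| = 12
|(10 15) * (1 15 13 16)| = |(1 15 10 13 16)| = 5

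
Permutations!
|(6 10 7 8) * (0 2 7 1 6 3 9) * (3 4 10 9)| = 9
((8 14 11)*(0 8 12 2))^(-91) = [2, 1, 12, 3, 4, 5, 6, 7, 0, 9, 10, 14, 11, 13, 8] = (0 2 12 11 14 8)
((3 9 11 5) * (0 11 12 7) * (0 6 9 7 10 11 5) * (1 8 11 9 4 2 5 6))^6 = (12)(0 7 4 8 5)(1 2 11 3 6) = [7, 2, 11, 6, 8, 0, 1, 4, 5, 9, 10, 3, 12]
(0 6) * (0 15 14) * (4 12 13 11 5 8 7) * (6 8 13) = (0 8 7 4 12 6 15 14)(5 13 11) = [8, 1, 2, 3, 12, 13, 15, 4, 7, 9, 10, 5, 6, 11, 0, 14]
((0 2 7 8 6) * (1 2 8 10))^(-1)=[6, 10, 1, 3, 4, 5, 8, 2, 0, 9, 7]=(0 6 8)(1 10 7 2)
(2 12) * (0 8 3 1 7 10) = (0 8 3 1 7 10)(2 12) = [8, 7, 12, 1, 4, 5, 6, 10, 3, 9, 0, 11, 2]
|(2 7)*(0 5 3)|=6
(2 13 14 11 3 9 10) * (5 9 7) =(2 13 14 11 3 7 5 9 10) =[0, 1, 13, 7, 4, 9, 6, 5, 8, 10, 2, 3, 12, 14, 11]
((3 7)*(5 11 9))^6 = (11) = [0, 1, 2, 3, 4, 5, 6, 7, 8, 9, 10, 11]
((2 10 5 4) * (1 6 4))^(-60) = (10) = [0, 1, 2, 3, 4, 5, 6, 7, 8, 9, 10]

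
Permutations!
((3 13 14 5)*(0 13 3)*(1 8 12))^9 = (0 13 14 5) = [13, 1, 2, 3, 4, 0, 6, 7, 8, 9, 10, 11, 12, 14, 5]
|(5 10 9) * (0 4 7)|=3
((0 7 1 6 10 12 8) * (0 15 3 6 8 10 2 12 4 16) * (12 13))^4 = (0 15 13 16 8 2 4 1 6 10 7 3 12) = [15, 6, 4, 12, 1, 5, 10, 3, 2, 9, 7, 11, 0, 16, 14, 13, 8]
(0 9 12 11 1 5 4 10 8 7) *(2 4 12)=(0 9 2 4 10 8 7)(1 5 12 11)=[9, 5, 4, 3, 10, 12, 6, 0, 7, 2, 8, 1, 11]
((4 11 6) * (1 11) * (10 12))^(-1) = (1 4 6 11)(10 12) = [0, 4, 2, 3, 6, 5, 11, 7, 8, 9, 12, 1, 10]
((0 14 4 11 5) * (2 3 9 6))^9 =[5, 1, 3, 9, 14, 11, 2, 7, 8, 6, 10, 4, 12, 13, 0] =(0 5 11 4 14)(2 3 9 6)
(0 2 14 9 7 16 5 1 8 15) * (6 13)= (0 2 14 9 7 16 5 1 8 15)(6 13)= [2, 8, 14, 3, 4, 1, 13, 16, 15, 7, 10, 11, 12, 6, 9, 0, 5]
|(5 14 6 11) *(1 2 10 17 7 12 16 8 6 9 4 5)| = |(1 2 10 17 7 12 16 8 6 11)(4 5 14 9)| = 20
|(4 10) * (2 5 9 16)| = |(2 5 9 16)(4 10)| = 4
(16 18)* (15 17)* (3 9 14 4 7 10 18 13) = (3 9 14 4 7 10 18 16 13)(15 17) = [0, 1, 2, 9, 7, 5, 6, 10, 8, 14, 18, 11, 12, 3, 4, 17, 13, 15, 16]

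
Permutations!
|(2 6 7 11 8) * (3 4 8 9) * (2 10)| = 9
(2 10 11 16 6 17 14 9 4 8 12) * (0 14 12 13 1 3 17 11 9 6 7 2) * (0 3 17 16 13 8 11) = [14, 17, 10, 16, 11, 5, 0, 2, 8, 4, 9, 13, 3, 1, 6, 15, 7, 12] = (0 14 6)(1 17 12 3 16 7 2 10 9 4 11 13)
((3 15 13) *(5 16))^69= (5 16)= [0, 1, 2, 3, 4, 16, 6, 7, 8, 9, 10, 11, 12, 13, 14, 15, 5]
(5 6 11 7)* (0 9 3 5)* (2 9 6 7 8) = [6, 1, 9, 5, 4, 7, 11, 0, 2, 3, 10, 8] = (0 6 11 8 2 9 3 5 7)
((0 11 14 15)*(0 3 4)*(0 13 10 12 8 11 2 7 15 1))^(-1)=(0 1 14 11 8 12 10 13 4 3 15 7 2)=[1, 14, 0, 15, 3, 5, 6, 2, 12, 9, 13, 8, 10, 4, 11, 7]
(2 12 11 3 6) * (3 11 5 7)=(2 12 5 7 3 6)=[0, 1, 12, 6, 4, 7, 2, 3, 8, 9, 10, 11, 5]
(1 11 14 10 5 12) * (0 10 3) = [10, 11, 2, 0, 4, 12, 6, 7, 8, 9, 5, 14, 1, 13, 3] = (0 10 5 12 1 11 14 3)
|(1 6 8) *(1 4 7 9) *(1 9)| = 5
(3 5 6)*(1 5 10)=(1 5 6 3 10)=[0, 5, 2, 10, 4, 6, 3, 7, 8, 9, 1]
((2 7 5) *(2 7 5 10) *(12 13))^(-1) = [0, 1, 10, 3, 4, 2, 6, 5, 8, 9, 7, 11, 13, 12] = (2 10 7 5)(12 13)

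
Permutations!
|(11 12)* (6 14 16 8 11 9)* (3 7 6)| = |(3 7 6 14 16 8 11 12 9)| = 9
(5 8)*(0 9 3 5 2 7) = (0 9 3 5 8 2 7) = [9, 1, 7, 5, 4, 8, 6, 0, 2, 3]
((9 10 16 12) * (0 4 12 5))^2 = (0 12 10 5 4 9 16) = [12, 1, 2, 3, 9, 4, 6, 7, 8, 16, 5, 11, 10, 13, 14, 15, 0]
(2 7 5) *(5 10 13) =(2 7 10 13 5) =[0, 1, 7, 3, 4, 2, 6, 10, 8, 9, 13, 11, 12, 5]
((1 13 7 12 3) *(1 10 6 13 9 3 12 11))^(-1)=(1 11 7 13 6 10 3 9)=[0, 11, 2, 9, 4, 5, 10, 13, 8, 1, 3, 7, 12, 6]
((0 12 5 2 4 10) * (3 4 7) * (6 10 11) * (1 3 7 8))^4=(0 8 11 12 1 6 5 3 10 2 4)=[8, 6, 4, 10, 0, 3, 5, 7, 11, 9, 2, 12, 1]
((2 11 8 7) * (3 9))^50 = (2 8)(7 11) = [0, 1, 8, 3, 4, 5, 6, 11, 2, 9, 10, 7]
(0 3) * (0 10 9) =[3, 1, 2, 10, 4, 5, 6, 7, 8, 0, 9] =(0 3 10 9)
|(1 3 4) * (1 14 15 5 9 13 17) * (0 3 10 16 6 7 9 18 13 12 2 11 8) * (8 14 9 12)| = 70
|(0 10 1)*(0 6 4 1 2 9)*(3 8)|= 12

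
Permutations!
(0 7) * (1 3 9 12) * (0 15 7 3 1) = (0 3 9 12)(7 15) = [3, 1, 2, 9, 4, 5, 6, 15, 8, 12, 10, 11, 0, 13, 14, 7]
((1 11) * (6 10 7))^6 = (11) = [0, 1, 2, 3, 4, 5, 6, 7, 8, 9, 10, 11]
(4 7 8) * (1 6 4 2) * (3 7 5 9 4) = (1 6 3 7 8 2)(4 5 9) = [0, 6, 1, 7, 5, 9, 3, 8, 2, 4]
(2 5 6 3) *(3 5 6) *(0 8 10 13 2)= (0 8 10 13 2 6 5 3)= [8, 1, 6, 0, 4, 3, 5, 7, 10, 9, 13, 11, 12, 2]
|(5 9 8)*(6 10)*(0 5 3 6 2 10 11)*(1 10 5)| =|(0 1 10 2 5 9 8 3 6 11)| =10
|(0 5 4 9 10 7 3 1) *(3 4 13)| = 20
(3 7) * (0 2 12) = (0 2 12)(3 7) = [2, 1, 12, 7, 4, 5, 6, 3, 8, 9, 10, 11, 0]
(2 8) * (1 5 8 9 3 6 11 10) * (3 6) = (1 5 8 2 9 6 11 10) = [0, 5, 9, 3, 4, 8, 11, 7, 2, 6, 1, 10]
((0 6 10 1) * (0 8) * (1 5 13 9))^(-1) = (0 8 1 9 13 5 10 6) = [8, 9, 2, 3, 4, 10, 0, 7, 1, 13, 6, 11, 12, 5]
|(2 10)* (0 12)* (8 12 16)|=|(0 16 8 12)(2 10)|=4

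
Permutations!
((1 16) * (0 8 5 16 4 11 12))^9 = (0 8 5 16 1 4 11 12) = [8, 4, 2, 3, 11, 16, 6, 7, 5, 9, 10, 12, 0, 13, 14, 15, 1]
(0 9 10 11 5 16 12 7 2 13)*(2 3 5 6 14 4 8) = (0 9 10 11 6 14 4 8 2 13)(3 5 16 12 7) = [9, 1, 13, 5, 8, 16, 14, 3, 2, 10, 11, 6, 7, 0, 4, 15, 12]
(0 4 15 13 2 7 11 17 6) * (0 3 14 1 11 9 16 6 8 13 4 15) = [15, 11, 7, 14, 0, 5, 3, 9, 13, 16, 10, 17, 12, 2, 1, 4, 6, 8] = (0 15 4)(1 11 17 8 13 2 7 9 16 6 3 14)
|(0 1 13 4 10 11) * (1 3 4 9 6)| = 20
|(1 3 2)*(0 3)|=|(0 3 2 1)|=4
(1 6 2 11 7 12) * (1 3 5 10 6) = (2 11 7 12 3 5 10 6) = [0, 1, 11, 5, 4, 10, 2, 12, 8, 9, 6, 7, 3]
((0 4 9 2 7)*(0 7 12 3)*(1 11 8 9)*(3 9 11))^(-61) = (0 3 1 4)(2 9 12)(8 11) = [3, 4, 9, 1, 0, 5, 6, 7, 11, 12, 10, 8, 2]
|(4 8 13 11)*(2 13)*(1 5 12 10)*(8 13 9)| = 12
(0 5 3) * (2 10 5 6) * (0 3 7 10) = (0 6 2)(5 7 10) = [6, 1, 0, 3, 4, 7, 2, 10, 8, 9, 5]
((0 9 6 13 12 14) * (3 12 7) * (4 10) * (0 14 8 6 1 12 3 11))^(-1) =(14)(0 11 7 13 6 8 12 1 9)(4 10) =[11, 9, 2, 3, 10, 5, 8, 13, 12, 0, 4, 7, 1, 6, 14]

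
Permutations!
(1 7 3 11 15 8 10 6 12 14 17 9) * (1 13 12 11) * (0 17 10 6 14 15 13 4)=(0 17 9 4)(1 7 3)(6 11 13 12 15 8)(10 14)=[17, 7, 2, 1, 0, 5, 11, 3, 6, 4, 14, 13, 15, 12, 10, 8, 16, 9]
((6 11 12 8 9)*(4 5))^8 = (6 8 11 9 12) = [0, 1, 2, 3, 4, 5, 8, 7, 11, 12, 10, 9, 6]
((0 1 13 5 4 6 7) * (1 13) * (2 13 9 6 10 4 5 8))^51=[7, 1, 2, 3, 10, 5, 9, 6, 8, 0, 4, 11, 12, 13]=(13)(0 7 6 9)(4 10)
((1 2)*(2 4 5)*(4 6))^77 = [0, 4, 6, 3, 2, 1, 5] = (1 4 2 6 5)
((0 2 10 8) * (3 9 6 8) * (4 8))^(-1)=(0 8 4 6 9 3 10 2)=[8, 1, 0, 10, 6, 5, 9, 7, 4, 3, 2]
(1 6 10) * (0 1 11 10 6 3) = [1, 3, 2, 0, 4, 5, 6, 7, 8, 9, 11, 10] = (0 1 3)(10 11)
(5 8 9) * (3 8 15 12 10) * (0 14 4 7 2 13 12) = (0 14 4 7 2 13 12 10 3 8 9 5 15) = [14, 1, 13, 8, 7, 15, 6, 2, 9, 5, 3, 11, 10, 12, 4, 0]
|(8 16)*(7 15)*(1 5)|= 2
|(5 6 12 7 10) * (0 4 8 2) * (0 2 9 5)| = 9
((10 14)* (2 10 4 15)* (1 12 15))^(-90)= (1 12 15 2 10 14 4)= [0, 12, 10, 3, 1, 5, 6, 7, 8, 9, 14, 11, 15, 13, 4, 2]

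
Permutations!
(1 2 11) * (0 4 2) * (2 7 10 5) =(0 4 7 10 5 2 11 1) =[4, 0, 11, 3, 7, 2, 6, 10, 8, 9, 5, 1]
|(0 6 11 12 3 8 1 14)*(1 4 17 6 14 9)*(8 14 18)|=10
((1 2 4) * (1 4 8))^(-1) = (1 8 2) = [0, 8, 1, 3, 4, 5, 6, 7, 2]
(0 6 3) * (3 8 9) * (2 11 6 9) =(0 9 3)(2 11 6 8) =[9, 1, 11, 0, 4, 5, 8, 7, 2, 3, 10, 6]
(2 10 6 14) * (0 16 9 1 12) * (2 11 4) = (0 16 9 1 12)(2 10 6 14 11 4) = [16, 12, 10, 3, 2, 5, 14, 7, 8, 1, 6, 4, 0, 13, 11, 15, 9]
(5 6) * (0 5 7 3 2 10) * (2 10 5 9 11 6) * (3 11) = (0 9 3 10)(2 5)(6 7 11) = [9, 1, 5, 10, 4, 2, 7, 11, 8, 3, 0, 6]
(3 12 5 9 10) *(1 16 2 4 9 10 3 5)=(1 16 2 4 9 3 12)(5 10)=[0, 16, 4, 12, 9, 10, 6, 7, 8, 3, 5, 11, 1, 13, 14, 15, 2]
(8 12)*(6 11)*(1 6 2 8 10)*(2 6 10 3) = [0, 10, 8, 2, 4, 5, 11, 7, 12, 9, 1, 6, 3] = (1 10)(2 8 12 3)(6 11)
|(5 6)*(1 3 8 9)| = |(1 3 8 9)(5 6)| = 4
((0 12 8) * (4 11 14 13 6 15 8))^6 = (0 6 11)(4 8 13)(12 15 14) = [6, 1, 2, 3, 8, 5, 11, 7, 13, 9, 10, 0, 15, 4, 12, 14]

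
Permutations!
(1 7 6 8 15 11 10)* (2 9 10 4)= (1 7 6 8 15 11 4 2 9 10)= [0, 7, 9, 3, 2, 5, 8, 6, 15, 10, 1, 4, 12, 13, 14, 11]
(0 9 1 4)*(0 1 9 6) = [6, 4, 2, 3, 1, 5, 0, 7, 8, 9] = (9)(0 6)(1 4)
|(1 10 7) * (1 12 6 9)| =|(1 10 7 12 6 9)| =6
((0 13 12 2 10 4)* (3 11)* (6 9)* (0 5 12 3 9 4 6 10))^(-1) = (0 2 12 5 4 6 10 9 11 3 13) = [2, 1, 12, 13, 6, 4, 10, 7, 8, 11, 9, 3, 5, 0]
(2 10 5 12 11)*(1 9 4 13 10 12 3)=(1 9 4 13 10 5 3)(2 12 11)=[0, 9, 12, 1, 13, 3, 6, 7, 8, 4, 5, 2, 11, 10]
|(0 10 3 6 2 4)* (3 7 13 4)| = |(0 10 7 13 4)(2 3 6)| = 15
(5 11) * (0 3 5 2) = (0 3 5 11 2) = [3, 1, 0, 5, 4, 11, 6, 7, 8, 9, 10, 2]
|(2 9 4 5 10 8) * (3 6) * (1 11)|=|(1 11)(2 9 4 5 10 8)(3 6)|=6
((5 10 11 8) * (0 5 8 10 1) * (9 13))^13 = (0 5 1)(9 13)(10 11) = [5, 0, 2, 3, 4, 1, 6, 7, 8, 13, 11, 10, 12, 9]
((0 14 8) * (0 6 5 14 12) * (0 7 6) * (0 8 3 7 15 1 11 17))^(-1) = (0 17 11 1 15 12)(3 14 5 6 7) = [17, 15, 2, 14, 4, 6, 7, 3, 8, 9, 10, 1, 0, 13, 5, 12, 16, 11]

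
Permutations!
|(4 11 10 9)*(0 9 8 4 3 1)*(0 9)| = 12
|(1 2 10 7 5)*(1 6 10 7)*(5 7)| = 5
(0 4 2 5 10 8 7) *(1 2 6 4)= (0 1 2 5 10 8 7)(4 6)= [1, 2, 5, 3, 6, 10, 4, 0, 7, 9, 8]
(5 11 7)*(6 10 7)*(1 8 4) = [0, 8, 2, 3, 1, 11, 10, 5, 4, 9, 7, 6] = (1 8 4)(5 11 6 10 7)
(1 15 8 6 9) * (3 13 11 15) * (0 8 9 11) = (0 8 6 11 15 9 1 3 13) = [8, 3, 2, 13, 4, 5, 11, 7, 6, 1, 10, 15, 12, 0, 14, 9]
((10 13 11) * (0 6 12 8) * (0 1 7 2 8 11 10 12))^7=(0 6)(1 8 2 7)(10 13)(11 12)=[6, 8, 7, 3, 4, 5, 0, 1, 2, 9, 13, 12, 11, 10]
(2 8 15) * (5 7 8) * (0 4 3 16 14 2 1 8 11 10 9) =(0 4 3 16 14 2 5 7 11 10 9)(1 8 15) =[4, 8, 5, 16, 3, 7, 6, 11, 15, 0, 9, 10, 12, 13, 2, 1, 14]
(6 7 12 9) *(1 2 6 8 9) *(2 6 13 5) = (1 6 7 12)(2 13 5)(8 9) = [0, 6, 13, 3, 4, 2, 7, 12, 9, 8, 10, 11, 1, 5]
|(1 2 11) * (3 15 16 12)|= |(1 2 11)(3 15 16 12)|= 12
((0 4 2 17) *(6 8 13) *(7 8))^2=(0 2)(4 17)(6 8)(7 13)=[2, 1, 0, 3, 17, 5, 8, 13, 6, 9, 10, 11, 12, 7, 14, 15, 16, 4]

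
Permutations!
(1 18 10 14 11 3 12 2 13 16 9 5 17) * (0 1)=(0 1 18 10 14 11 3 12 2 13 16 9 5 17)=[1, 18, 13, 12, 4, 17, 6, 7, 8, 5, 14, 3, 2, 16, 11, 15, 9, 0, 10]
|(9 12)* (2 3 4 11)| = 4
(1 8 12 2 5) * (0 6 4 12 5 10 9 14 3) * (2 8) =(0 6 4 12 8 5 1 2 10 9 14 3) =[6, 2, 10, 0, 12, 1, 4, 7, 5, 14, 9, 11, 8, 13, 3]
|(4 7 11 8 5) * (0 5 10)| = 7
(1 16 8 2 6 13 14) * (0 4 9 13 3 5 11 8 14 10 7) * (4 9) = [9, 16, 6, 5, 4, 11, 3, 0, 2, 13, 7, 8, 12, 10, 1, 15, 14] = (0 9 13 10 7)(1 16 14)(2 6 3 5 11 8)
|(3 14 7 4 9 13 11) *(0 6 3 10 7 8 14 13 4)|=|(0 6 3 13 11 10 7)(4 9)(8 14)|=14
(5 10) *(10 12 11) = (5 12 11 10) = [0, 1, 2, 3, 4, 12, 6, 7, 8, 9, 5, 10, 11]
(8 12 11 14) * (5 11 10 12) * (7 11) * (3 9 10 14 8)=(3 9 10 12 14)(5 7 11 8)=[0, 1, 2, 9, 4, 7, 6, 11, 5, 10, 12, 8, 14, 13, 3]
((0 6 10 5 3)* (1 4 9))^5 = (10)(1 9 4) = [0, 9, 2, 3, 1, 5, 6, 7, 8, 4, 10]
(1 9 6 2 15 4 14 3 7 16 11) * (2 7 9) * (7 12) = (1 2 15 4 14 3 9 6 12 7 16 11) = [0, 2, 15, 9, 14, 5, 12, 16, 8, 6, 10, 1, 7, 13, 3, 4, 11]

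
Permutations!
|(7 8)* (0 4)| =2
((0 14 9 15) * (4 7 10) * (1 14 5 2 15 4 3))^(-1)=[15, 3, 5, 10, 9, 0, 6, 4, 8, 14, 7, 11, 12, 13, 1, 2]=(0 15 2 5)(1 3 10 7 4 9 14)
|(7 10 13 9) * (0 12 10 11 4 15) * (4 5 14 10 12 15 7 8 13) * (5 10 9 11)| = |(0 15)(4 7 5 14 9 8 13 11 10)| = 18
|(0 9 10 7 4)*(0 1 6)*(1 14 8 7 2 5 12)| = 8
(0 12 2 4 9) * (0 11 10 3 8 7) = (0 12 2 4 9 11 10 3 8 7) = [12, 1, 4, 8, 9, 5, 6, 0, 7, 11, 3, 10, 2]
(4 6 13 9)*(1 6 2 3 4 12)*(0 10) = (0 10)(1 6 13 9 12)(2 3 4) = [10, 6, 3, 4, 2, 5, 13, 7, 8, 12, 0, 11, 1, 9]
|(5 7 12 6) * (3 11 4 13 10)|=|(3 11 4 13 10)(5 7 12 6)|=20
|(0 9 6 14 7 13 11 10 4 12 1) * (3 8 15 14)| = |(0 9 6 3 8 15 14 7 13 11 10 4 12 1)| = 14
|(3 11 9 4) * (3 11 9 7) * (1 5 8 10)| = |(1 5 8 10)(3 9 4 11 7)| = 20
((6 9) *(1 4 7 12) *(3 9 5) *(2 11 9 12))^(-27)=(1 2 6 12 7 9 3 4 11 5)=[0, 2, 6, 4, 11, 1, 12, 9, 8, 3, 10, 5, 7]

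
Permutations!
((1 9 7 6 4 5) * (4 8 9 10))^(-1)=(1 5 4 10)(6 7 9 8)=[0, 5, 2, 3, 10, 4, 7, 9, 6, 8, 1]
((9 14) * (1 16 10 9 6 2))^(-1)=(1 2 6 14 9 10 16)=[0, 2, 6, 3, 4, 5, 14, 7, 8, 10, 16, 11, 12, 13, 9, 15, 1]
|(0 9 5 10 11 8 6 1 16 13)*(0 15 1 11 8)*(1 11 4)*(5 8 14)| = 30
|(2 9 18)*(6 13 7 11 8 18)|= 8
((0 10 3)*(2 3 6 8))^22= [2, 1, 6, 8, 4, 5, 0, 7, 10, 9, 3]= (0 2 6)(3 8 10)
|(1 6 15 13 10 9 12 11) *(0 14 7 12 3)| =|(0 14 7 12 11 1 6 15 13 10 9 3)| =12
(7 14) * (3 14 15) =(3 14 7 15) =[0, 1, 2, 14, 4, 5, 6, 15, 8, 9, 10, 11, 12, 13, 7, 3]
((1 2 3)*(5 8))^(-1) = (1 3 2)(5 8) = [0, 3, 1, 2, 4, 8, 6, 7, 5]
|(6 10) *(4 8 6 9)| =5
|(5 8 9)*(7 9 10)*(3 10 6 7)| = 10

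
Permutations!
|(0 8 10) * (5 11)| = |(0 8 10)(5 11)| = 6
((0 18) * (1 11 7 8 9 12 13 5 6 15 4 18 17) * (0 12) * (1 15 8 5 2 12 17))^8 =[0, 1, 13, 3, 4, 5, 6, 7, 8, 9, 10, 11, 2, 12, 14, 15, 16, 17, 18] =(18)(2 13 12)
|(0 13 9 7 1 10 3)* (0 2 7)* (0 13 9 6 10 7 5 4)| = 18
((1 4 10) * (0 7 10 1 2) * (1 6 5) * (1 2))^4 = (0 4)(1 2)(5 10)(6 7) = [4, 2, 1, 3, 0, 10, 7, 6, 8, 9, 5]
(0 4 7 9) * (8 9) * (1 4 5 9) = (0 5 9)(1 4 7 8) = [5, 4, 2, 3, 7, 9, 6, 8, 1, 0]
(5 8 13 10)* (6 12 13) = (5 8 6 12 13 10) = [0, 1, 2, 3, 4, 8, 12, 7, 6, 9, 5, 11, 13, 10]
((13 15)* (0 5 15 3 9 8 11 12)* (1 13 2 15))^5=(0 9 5 8 1 11 13 12 3)(2 15)=[9, 11, 15, 0, 4, 8, 6, 7, 1, 5, 10, 13, 3, 12, 14, 2]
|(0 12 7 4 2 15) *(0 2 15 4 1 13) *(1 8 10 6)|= |(0 12 7 8 10 6 1 13)(2 4 15)|= 24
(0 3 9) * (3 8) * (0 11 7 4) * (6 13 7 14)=(0 8 3 9 11 14 6 13 7 4)=[8, 1, 2, 9, 0, 5, 13, 4, 3, 11, 10, 14, 12, 7, 6]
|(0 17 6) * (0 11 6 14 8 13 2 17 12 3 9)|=|(0 12 3 9)(2 17 14 8 13)(6 11)|=20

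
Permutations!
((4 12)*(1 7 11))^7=(1 7 11)(4 12)=[0, 7, 2, 3, 12, 5, 6, 11, 8, 9, 10, 1, 4]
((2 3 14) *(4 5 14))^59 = (2 14 5 4 3) = [0, 1, 14, 2, 3, 4, 6, 7, 8, 9, 10, 11, 12, 13, 5]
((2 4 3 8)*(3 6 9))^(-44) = (2 3 6)(4 8 9) = [0, 1, 3, 6, 8, 5, 2, 7, 9, 4]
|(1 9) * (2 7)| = 2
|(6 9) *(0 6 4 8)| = 5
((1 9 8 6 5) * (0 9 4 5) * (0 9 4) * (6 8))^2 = (9)(0 5)(1 4) = [5, 4, 2, 3, 1, 0, 6, 7, 8, 9]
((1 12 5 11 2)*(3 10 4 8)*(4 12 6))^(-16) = (1 3 11 4 12)(2 8 5 6 10) = [0, 3, 8, 11, 12, 6, 10, 7, 5, 9, 2, 4, 1]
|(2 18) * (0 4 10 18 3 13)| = 7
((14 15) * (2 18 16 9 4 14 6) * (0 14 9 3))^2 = [15, 1, 16, 14, 4, 5, 18, 7, 8, 9, 10, 11, 12, 13, 6, 2, 0, 17, 3] = (0 15 2 16)(3 14 6 18)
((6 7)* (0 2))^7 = (0 2)(6 7) = [2, 1, 0, 3, 4, 5, 7, 6]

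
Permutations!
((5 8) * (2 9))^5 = (2 9)(5 8) = [0, 1, 9, 3, 4, 8, 6, 7, 5, 2]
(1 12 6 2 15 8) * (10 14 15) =[0, 12, 10, 3, 4, 5, 2, 7, 1, 9, 14, 11, 6, 13, 15, 8] =(1 12 6 2 10 14 15 8)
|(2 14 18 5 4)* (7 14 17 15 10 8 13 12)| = 12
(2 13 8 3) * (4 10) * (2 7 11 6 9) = (2 13 8 3 7 11 6 9)(4 10) = [0, 1, 13, 7, 10, 5, 9, 11, 3, 2, 4, 6, 12, 8]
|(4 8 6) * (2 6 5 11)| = 6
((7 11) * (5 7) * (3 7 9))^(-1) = (3 9 5 11 7) = [0, 1, 2, 9, 4, 11, 6, 3, 8, 5, 10, 7]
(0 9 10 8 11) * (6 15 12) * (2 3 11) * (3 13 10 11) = (0 9 11)(2 13 10 8)(6 15 12) = [9, 1, 13, 3, 4, 5, 15, 7, 2, 11, 8, 0, 6, 10, 14, 12]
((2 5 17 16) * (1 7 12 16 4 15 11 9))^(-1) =(1 9 11 15 4 17 5 2 16 12 7) =[0, 9, 16, 3, 17, 2, 6, 1, 8, 11, 10, 15, 7, 13, 14, 4, 12, 5]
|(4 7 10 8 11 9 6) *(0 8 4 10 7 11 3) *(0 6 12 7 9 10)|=|(0 8 3 6)(4 11 10)(7 9 12)|=12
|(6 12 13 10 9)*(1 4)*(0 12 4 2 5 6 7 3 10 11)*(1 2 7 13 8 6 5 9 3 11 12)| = 28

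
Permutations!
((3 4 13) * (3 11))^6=(3 13)(4 11)=[0, 1, 2, 13, 11, 5, 6, 7, 8, 9, 10, 4, 12, 3]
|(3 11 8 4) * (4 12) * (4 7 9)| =7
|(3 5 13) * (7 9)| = |(3 5 13)(7 9)| = 6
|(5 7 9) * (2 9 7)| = |(2 9 5)| = 3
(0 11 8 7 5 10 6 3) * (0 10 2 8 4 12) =(0 11 4 12)(2 8 7 5)(3 10 6) =[11, 1, 8, 10, 12, 2, 3, 5, 7, 9, 6, 4, 0]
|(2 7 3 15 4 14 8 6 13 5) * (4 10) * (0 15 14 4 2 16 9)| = |(0 15 10 2 7 3 14 8 6 13 5 16 9)| = 13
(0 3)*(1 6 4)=(0 3)(1 6 4)=[3, 6, 2, 0, 1, 5, 4]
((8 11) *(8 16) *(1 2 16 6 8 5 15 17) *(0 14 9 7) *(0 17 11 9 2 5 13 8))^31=(0 16 9 1 11 14 13 7 5 6 2 8 17 15)=[16, 11, 8, 3, 4, 6, 2, 5, 17, 1, 10, 14, 12, 7, 13, 0, 9, 15]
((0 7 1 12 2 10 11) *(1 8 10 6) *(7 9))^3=[8, 6, 12, 3, 4, 5, 2, 11, 0, 10, 9, 7, 1]=(0 8)(1 6 2 12)(7 11)(9 10)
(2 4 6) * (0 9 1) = (0 9 1)(2 4 6) = [9, 0, 4, 3, 6, 5, 2, 7, 8, 1]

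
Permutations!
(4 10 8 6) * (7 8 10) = (10)(4 7 8 6) = [0, 1, 2, 3, 7, 5, 4, 8, 6, 9, 10]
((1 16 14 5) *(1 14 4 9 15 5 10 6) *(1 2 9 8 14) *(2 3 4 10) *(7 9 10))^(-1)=(1 5 15 9 7 16)(2 14 8 4 3 6 10)=[0, 5, 14, 6, 3, 15, 10, 16, 4, 7, 2, 11, 12, 13, 8, 9, 1]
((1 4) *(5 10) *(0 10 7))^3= (0 7 5 10)(1 4)= [7, 4, 2, 3, 1, 10, 6, 5, 8, 9, 0]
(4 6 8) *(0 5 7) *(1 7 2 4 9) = (0 5 2 4 6 8 9 1 7) = [5, 7, 4, 3, 6, 2, 8, 0, 9, 1]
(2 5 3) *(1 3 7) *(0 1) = [1, 3, 5, 2, 4, 7, 6, 0] = (0 1 3 2 5 7)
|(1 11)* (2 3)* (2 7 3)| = |(1 11)(3 7)| = 2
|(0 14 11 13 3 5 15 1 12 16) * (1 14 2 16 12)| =6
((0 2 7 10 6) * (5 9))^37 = (0 7 6 2 10)(5 9) = [7, 1, 10, 3, 4, 9, 2, 6, 8, 5, 0]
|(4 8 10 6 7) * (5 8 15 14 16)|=9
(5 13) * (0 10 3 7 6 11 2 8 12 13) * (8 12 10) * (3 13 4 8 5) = (0 5)(2 12 4 8 10 13 3 7 6 11) = [5, 1, 12, 7, 8, 0, 11, 6, 10, 9, 13, 2, 4, 3]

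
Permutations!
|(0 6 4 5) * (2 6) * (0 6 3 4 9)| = 7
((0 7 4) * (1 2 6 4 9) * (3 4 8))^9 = (9) = [0, 1, 2, 3, 4, 5, 6, 7, 8, 9]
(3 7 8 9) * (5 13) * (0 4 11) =(0 4 11)(3 7 8 9)(5 13) =[4, 1, 2, 7, 11, 13, 6, 8, 9, 3, 10, 0, 12, 5]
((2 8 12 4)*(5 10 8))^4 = [0, 1, 12, 3, 8, 4, 6, 7, 5, 9, 2, 11, 10] = (2 12 10)(4 8 5)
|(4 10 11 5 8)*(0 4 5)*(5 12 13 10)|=8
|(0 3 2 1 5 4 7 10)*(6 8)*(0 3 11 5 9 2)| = |(0 11 5 4 7 10 3)(1 9 2)(6 8)| = 42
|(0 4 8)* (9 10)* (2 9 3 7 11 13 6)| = |(0 4 8)(2 9 10 3 7 11 13 6)| = 24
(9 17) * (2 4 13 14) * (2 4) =[0, 1, 2, 3, 13, 5, 6, 7, 8, 17, 10, 11, 12, 14, 4, 15, 16, 9] =(4 13 14)(9 17)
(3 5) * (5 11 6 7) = (3 11 6 7 5) = [0, 1, 2, 11, 4, 3, 7, 5, 8, 9, 10, 6]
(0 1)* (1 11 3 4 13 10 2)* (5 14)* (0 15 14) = (0 11 3 4 13 10 2 1 15 14 5) = [11, 15, 1, 4, 13, 0, 6, 7, 8, 9, 2, 3, 12, 10, 5, 14]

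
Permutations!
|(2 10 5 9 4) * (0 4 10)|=3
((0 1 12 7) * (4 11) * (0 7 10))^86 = [12, 10, 2, 3, 4, 5, 6, 7, 8, 9, 1, 11, 0] = (0 12)(1 10)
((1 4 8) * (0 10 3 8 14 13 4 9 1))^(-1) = (0 8 3 10)(1 9)(4 13 14) = [8, 9, 2, 10, 13, 5, 6, 7, 3, 1, 0, 11, 12, 14, 4]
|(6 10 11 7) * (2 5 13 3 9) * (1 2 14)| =|(1 2 5 13 3 9 14)(6 10 11 7)| =28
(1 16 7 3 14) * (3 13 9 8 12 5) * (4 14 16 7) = (1 7 13 9 8 12 5 3 16 4 14) = [0, 7, 2, 16, 14, 3, 6, 13, 12, 8, 10, 11, 5, 9, 1, 15, 4]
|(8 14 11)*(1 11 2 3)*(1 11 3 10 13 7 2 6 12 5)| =|(1 3 11 8 14 6 12 5)(2 10 13 7)| =8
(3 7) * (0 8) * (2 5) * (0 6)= (0 8 6)(2 5)(3 7)= [8, 1, 5, 7, 4, 2, 0, 3, 6]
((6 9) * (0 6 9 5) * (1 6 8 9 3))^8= (0 8 9 3 1 6 5)= [8, 6, 2, 1, 4, 0, 5, 7, 9, 3]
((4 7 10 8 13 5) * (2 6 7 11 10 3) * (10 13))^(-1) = [0, 1, 3, 7, 5, 13, 2, 6, 10, 9, 8, 4, 12, 11] = (2 3 7 6)(4 5 13 11)(8 10)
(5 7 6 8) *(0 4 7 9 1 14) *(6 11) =(0 4 7 11 6 8 5 9 1 14) =[4, 14, 2, 3, 7, 9, 8, 11, 5, 1, 10, 6, 12, 13, 0]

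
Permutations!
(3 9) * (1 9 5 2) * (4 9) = [0, 4, 1, 5, 9, 2, 6, 7, 8, 3] = (1 4 9 3 5 2)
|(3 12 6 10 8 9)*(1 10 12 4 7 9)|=|(1 10 8)(3 4 7 9)(6 12)|=12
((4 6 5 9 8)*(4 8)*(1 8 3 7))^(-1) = (1 7 3 8)(4 9 5 6) = [0, 7, 2, 8, 9, 6, 4, 3, 1, 5]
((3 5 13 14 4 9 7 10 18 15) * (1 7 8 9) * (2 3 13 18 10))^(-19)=(1 7 2 3 5 18 15 13 14 4)(8 9)=[0, 7, 3, 5, 1, 18, 6, 2, 9, 8, 10, 11, 12, 14, 4, 13, 16, 17, 15]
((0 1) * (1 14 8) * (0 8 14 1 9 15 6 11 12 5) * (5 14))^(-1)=(0 5 14 12 11 6 15 9 8 1)=[5, 0, 2, 3, 4, 14, 15, 7, 1, 8, 10, 6, 11, 13, 12, 9]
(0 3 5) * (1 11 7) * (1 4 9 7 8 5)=(0 3 1 11 8 5)(4 9 7)=[3, 11, 2, 1, 9, 0, 6, 4, 5, 7, 10, 8]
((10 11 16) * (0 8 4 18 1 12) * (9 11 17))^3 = (0 18)(1 8)(4 12)(9 10 11 17 16) = [18, 8, 2, 3, 12, 5, 6, 7, 1, 10, 11, 17, 4, 13, 14, 15, 9, 16, 0]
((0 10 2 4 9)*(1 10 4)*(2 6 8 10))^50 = (0 9 4)(6 10 8) = [9, 1, 2, 3, 0, 5, 10, 7, 6, 4, 8]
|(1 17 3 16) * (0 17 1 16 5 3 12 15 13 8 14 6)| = |(0 17 12 15 13 8 14 6)(3 5)| = 8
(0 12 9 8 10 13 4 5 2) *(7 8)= (0 12 9 7 8 10 13 4 5 2)= [12, 1, 0, 3, 5, 2, 6, 8, 10, 7, 13, 11, 9, 4]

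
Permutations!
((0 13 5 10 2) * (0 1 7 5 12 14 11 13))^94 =(1 2 10 5 7)(11 12)(13 14) =[0, 2, 10, 3, 4, 7, 6, 1, 8, 9, 5, 12, 11, 14, 13]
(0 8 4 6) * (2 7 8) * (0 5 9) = [2, 1, 7, 3, 6, 9, 5, 8, 4, 0] = (0 2 7 8 4 6 5 9)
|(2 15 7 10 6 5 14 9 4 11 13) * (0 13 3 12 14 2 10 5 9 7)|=14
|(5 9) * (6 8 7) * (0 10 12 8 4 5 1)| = |(0 10 12 8 7 6 4 5 9 1)| = 10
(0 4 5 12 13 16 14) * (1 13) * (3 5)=[4, 13, 2, 5, 3, 12, 6, 7, 8, 9, 10, 11, 1, 16, 0, 15, 14]=(0 4 3 5 12 1 13 16 14)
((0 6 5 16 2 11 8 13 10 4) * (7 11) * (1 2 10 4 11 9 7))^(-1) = (0 4 13 8 11 10 16 5 6)(1 2)(7 9) = [4, 2, 1, 3, 13, 6, 0, 9, 11, 7, 16, 10, 12, 8, 14, 15, 5]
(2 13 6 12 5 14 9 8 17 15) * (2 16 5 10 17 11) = (2 13 6 12 10 17 15 16 5 14 9 8 11) = [0, 1, 13, 3, 4, 14, 12, 7, 11, 8, 17, 2, 10, 6, 9, 16, 5, 15]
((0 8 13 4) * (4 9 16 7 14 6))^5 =(0 7 8 14 13 6 9 4 16) =[7, 1, 2, 3, 16, 5, 9, 8, 14, 4, 10, 11, 12, 6, 13, 15, 0]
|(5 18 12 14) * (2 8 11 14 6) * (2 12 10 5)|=|(2 8 11 14)(5 18 10)(6 12)|=12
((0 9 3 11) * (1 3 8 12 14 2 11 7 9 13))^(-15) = [12, 2, 9, 11, 4, 5, 6, 0, 1, 13, 10, 8, 3, 14, 7] = (0 12 3 11 8 1 2 9 13 14 7)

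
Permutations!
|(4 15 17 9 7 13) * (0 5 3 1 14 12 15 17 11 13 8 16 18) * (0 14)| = |(0 5 3 1)(4 17 9 7 8 16 18 14 12 15 11 13)| = 12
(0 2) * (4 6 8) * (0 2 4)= (0 4 6 8)= [4, 1, 2, 3, 6, 5, 8, 7, 0]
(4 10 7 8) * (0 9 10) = [9, 1, 2, 3, 0, 5, 6, 8, 4, 10, 7] = (0 9 10 7 8 4)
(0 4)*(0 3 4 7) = (0 7)(3 4) = [7, 1, 2, 4, 3, 5, 6, 0]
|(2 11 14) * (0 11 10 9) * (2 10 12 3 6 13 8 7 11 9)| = 10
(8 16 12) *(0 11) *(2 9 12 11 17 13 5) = (0 17 13 5 2 9 12 8 16 11) = [17, 1, 9, 3, 4, 2, 6, 7, 16, 12, 10, 0, 8, 5, 14, 15, 11, 13]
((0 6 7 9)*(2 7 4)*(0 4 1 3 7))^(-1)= [2, 6, 4, 1, 9, 5, 0, 3, 8, 7]= (0 2 4 9 7 3 1 6)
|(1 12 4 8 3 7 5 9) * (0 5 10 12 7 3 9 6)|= |(0 5 6)(1 7 10 12 4 8 9)|= 21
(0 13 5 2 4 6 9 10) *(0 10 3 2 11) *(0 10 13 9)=[9, 1, 4, 2, 6, 11, 0, 7, 8, 3, 13, 10, 12, 5]=(0 9 3 2 4 6)(5 11 10 13)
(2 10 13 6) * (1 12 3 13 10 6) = (1 12 3 13)(2 6) = [0, 12, 6, 13, 4, 5, 2, 7, 8, 9, 10, 11, 3, 1]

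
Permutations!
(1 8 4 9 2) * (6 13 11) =(1 8 4 9 2)(6 13 11) =[0, 8, 1, 3, 9, 5, 13, 7, 4, 2, 10, 6, 12, 11]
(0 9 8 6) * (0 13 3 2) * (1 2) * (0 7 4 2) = (0 9 8 6 13 3 1)(2 7 4) = [9, 0, 7, 1, 2, 5, 13, 4, 6, 8, 10, 11, 12, 3]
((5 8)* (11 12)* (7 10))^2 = (12) = [0, 1, 2, 3, 4, 5, 6, 7, 8, 9, 10, 11, 12]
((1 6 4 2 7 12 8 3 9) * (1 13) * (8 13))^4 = (1 7 6 12 4 13 2)(3 9 8) = [0, 7, 1, 9, 13, 5, 12, 6, 3, 8, 10, 11, 4, 2]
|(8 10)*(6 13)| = |(6 13)(8 10)| = 2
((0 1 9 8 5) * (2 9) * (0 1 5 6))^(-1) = (0 6 8 9 2 1 5) = [6, 5, 1, 3, 4, 0, 8, 7, 9, 2]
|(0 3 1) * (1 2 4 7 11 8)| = 8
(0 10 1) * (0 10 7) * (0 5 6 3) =[7, 10, 2, 0, 4, 6, 3, 5, 8, 9, 1] =(0 7 5 6 3)(1 10)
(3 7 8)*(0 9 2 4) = (0 9 2 4)(3 7 8) = [9, 1, 4, 7, 0, 5, 6, 8, 3, 2]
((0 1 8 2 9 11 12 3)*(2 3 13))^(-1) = (0 3 8 1)(2 13 12 11 9) = [3, 0, 13, 8, 4, 5, 6, 7, 1, 2, 10, 9, 11, 12]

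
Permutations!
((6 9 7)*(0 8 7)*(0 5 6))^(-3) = (9) = [0, 1, 2, 3, 4, 5, 6, 7, 8, 9]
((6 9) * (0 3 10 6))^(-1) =[9, 1, 2, 0, 4, 5, 10, 7, 8, 6, 3] =(0 9 6 10 3)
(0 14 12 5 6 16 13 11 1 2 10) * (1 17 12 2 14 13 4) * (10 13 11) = [11, 14, 13, 3, 1, 6, 16, 7, 8, 9, 0, 17, 5, 10, 2, 15, 4, 12] = (0 11 17 12 5 6 16 4 1 14 2 13 10)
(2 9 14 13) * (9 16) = (2 16 9 14 13) = [0, 1, 16, 3, 4, 5, 6, 7, 8, 14, 10, 11, 12, 2, 13, 15, 9]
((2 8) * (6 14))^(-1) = (2 8)(6 14) = [0, 1, 8, 3, 4, 5, 14, 7, 2, 9, 10, 11, 12, 13, 6]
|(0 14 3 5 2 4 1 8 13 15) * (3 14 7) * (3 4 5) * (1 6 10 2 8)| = 10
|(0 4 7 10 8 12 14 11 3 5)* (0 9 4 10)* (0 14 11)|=11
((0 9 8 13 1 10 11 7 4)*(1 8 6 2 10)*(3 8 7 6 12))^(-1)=(0 4 7 13 8 3 12 9)(2 6 11 10)=[4, 1, 6, 12, 7, 5, 11, 13, 3, 0, 2, 10, 9, 8]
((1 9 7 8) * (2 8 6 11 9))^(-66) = (6 9)(7 11) = [0, 1, 2, 3, 4, 5, 9, 11, 8, 6, 10, 7]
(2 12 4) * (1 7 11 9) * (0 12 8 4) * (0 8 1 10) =[12, 7, 1, 3, 2, 5, 6, 11, 4, 10, 0, 9, 8] =(0 12 8 4 2 1 7 11 9 10)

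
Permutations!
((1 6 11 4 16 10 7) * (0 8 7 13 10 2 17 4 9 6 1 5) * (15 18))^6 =(18)(0 7)(2 4)(5 8)(16 17) =[7, 1, 4, 3, 2, 8, 6, 0, 5, 9, 10, 11, 12, 13, 14, 15, 17, 16, 18]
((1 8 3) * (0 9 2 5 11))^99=(0 11 5 2 9)=[11, 1, 9, 3, 4, 2, 6, 7, 8, 0, 10, 5]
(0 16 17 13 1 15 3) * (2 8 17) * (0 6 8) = (0 16 2)(1 15 3 6 8 17 13) = [16, 15, 0, 6, 4, 5, 8, 7, 17, 9, 10, 11, 12, 1, 14, 3, 2, 13]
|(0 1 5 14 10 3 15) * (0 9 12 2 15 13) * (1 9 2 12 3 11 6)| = 12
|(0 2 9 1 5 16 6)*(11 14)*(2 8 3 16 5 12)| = 20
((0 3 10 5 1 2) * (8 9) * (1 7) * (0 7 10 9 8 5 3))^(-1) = (1 7 2)(3 10 5 9) = [0, 7, 1, 10, 4, 9, 6, 2, 8, 3, 5]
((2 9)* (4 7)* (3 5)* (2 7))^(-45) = (2 4 7 9)(3 5) = [0, 1, 4, 5, 7, 3, 6, 9, 8, 2]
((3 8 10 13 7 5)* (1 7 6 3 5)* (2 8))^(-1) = [0, 7, 3, 6, 4, 5, 13, 1, 2, 9, 8, 11, 12, 10] = (1 7)(2 3 6 13 10 8)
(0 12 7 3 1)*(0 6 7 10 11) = (0 12 10 11)(1 6 7 3) = [12, 6, 2, 1, 4, 5, 7, 3, 8, 9, 11, 0, 10]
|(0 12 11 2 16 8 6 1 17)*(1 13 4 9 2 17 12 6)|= 12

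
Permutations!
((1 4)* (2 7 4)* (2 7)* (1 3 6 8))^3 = (1 3)(4 8)(6 7) = [0, 3, 2, 1, 8, 5, 7, 6, 4]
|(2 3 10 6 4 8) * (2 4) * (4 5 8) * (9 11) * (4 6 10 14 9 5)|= 9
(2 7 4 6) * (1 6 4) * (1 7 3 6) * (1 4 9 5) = (1 4 9 5)(2 3 6) = [0, 4, 3, 6, 9, 1, 2, 7, 8, 5]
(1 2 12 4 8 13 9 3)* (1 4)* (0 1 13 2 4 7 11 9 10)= [1, 4, 12, 7, 8, 5, 6, 11, 2, 3, 0, 9, 13, 10]= (0 1 4 8 2 12 13 10)(3 7 11 9)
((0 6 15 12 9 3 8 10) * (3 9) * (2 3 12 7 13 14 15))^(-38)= (0 8 2)(3 6 10)(7 14)(13 15)= [8, 1, 0, 6, 4, 5, 10, 14, 2, 9, 3, 11, 12, 15, 7, 13]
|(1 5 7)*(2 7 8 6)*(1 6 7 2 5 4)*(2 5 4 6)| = 12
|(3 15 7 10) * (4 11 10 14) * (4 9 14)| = 6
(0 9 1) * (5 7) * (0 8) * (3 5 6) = (0 9 1 8)(3 5 7 6) = [9, 8, 2, 5, 4, 7, 3, 6, 0, 1]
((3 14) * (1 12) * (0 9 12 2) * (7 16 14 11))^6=[9, 2, 0, 11, 4, 5, 6, 16, 8, 12, 10, 7, 1, 13, 3, 15, 14]=(0 9 12 1 2)(3 11 7 16 14)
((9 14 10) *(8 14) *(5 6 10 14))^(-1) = (14)(5 8 9 10 6) = [0, 1, 2, 3, 4, 8, 5, 7, 9, 10, 6, 11, 12, 13, 14]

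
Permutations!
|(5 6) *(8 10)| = 2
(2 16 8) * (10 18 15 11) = [0, 1, 16, 3, 4, 5, 6, 7, 2, 9, 18, 10, 12, 13, 14, 11, 8, 17, 15] = (2 16 8)(10 18 15 11)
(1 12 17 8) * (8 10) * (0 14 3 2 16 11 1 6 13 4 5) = (0 14 3 2 16 11 1 12 17 10 8 6 13 4 5) = [14, 12, 16, 2, 5, 0, 13, 7, 6, 9, 8, 1, 17, 4, 3, 15, 11, 10]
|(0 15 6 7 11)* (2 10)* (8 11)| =6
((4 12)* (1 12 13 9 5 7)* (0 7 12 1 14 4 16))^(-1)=(0 16 12 5 9 13 4 14 7)=[16, 1, 2, 3, 14, 9, 6, 0, 8, 13, 10, 11, 5, 4, 7, 15, 12]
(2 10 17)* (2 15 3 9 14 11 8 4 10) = [0, 1, 2, 9, 10, 5, 6, 7, 4, 14, 17, 8, 12, 13, 11, 3, 16, 15] = (3 9 14 11 8 4 10 17 15)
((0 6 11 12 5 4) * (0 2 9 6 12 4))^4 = (0 12 5)(2 4 11 6 9) = [12, 1, 4, 3, 11, 0, 9, 7, 8, 2, 10, 6, 5]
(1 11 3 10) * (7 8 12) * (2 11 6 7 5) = (1 6 7 8 12 5 2 11 3 10) = [0, 6, 11, 10, 4, 2, 7, 8, 12, 9, 1, 3, 5]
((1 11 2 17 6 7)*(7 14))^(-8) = (1 7 14 6 17 2 11) = [0, 7, 11, 3, 4, 5, 17, 14, 8, 9, 10, 1, 12, 13, 6, 15, 16, 2]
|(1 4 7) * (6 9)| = |(1 4 7)(6 9)| = 6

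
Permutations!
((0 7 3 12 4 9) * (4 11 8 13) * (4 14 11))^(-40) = (14)(0 3 4)(7 12 9) = [3, 1, 2, 4, 0, 5, 6, 12, 8, 7, 10, 11, 9, 13, 14]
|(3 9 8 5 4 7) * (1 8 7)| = |(1 8 5 4)(3 9 7)| = 12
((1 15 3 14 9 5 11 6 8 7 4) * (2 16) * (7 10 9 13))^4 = [0, 13, 2, 4, 14, 10, 5, 3, 11, 8, 6, 9, 12, 15, 1, 7, 16] = (16)(1 13 15 7 3 4 14)(5 10 6)(8 11 9)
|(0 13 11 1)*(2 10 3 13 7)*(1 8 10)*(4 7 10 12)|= 11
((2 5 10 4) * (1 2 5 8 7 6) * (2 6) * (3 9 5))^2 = [0, 1, 7, 5, 9, 4, 6, 8, 2, 10, 3] = (2 7 8)(3 5 4 9 10)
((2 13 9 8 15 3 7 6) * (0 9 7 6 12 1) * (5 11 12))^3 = [15, 8, 5, 13, 4, 1, 7, 12, 6, 3, 10, 0, 9, 11, 14, 2] = (0 15 2 5 1 8 6 7 12 9 3 13 11)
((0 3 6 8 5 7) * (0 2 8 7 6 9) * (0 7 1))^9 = (9) = [0, 1, 2, 3, 4, 5, 6, 7, 8, 9]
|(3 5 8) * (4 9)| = |(3 5 8)(4 9)| = 6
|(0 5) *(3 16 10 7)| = |(0 5)(3 16 10 7)| = 4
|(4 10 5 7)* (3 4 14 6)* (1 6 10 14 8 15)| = 10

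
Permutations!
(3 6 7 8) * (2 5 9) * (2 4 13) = (2 5 9 4 13)(3 6 7 8) = [0, 1, 5, 6, 13, 9, 7, 8, 3, 4, 10, 11, 12, 2]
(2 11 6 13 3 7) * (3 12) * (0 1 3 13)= (0 1 3 7 2 11 6)(12 13)= [1, 3, 11, 7, 4, 5, 0, 2, 8, 9, 10, 6, 13, 12]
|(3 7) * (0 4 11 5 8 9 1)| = |(0 4 11 5 8 9 1)(3 7)| = 14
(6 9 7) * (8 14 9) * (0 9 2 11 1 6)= (0 9 7)(1 6 8 14 2 11)= [9, 6, 11, 3, 4, 5, 8, 0, 14, 7, 10, 1, 12, 13, 2]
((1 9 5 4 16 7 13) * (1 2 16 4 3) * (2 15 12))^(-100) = (2 7 15)(12 16 13) = [0, 1, 7, 3, 4, 5, 6, 15, 8, 9, 10, 11, 16, 12, 14, 2, 13]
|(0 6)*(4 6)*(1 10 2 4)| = |(0 1 10 2 4 6)| = 6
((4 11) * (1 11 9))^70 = (1 4)(9 11) = [0, 4, 2, 3, 1, 5, 6, 7, 8, 11, 10, 9]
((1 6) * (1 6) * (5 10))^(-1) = (5 10) = [0, 1, 2, 3, 4, 10, 6, 7, 8, 9, 5]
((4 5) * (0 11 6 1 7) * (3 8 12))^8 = [1, 11, 2, 12, 4, 5, 0, 6, 3, 9, 10, 7, 8] = (0 1 11 7 6)(3 12 8)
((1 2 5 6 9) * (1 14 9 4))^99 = (1 4 6 5 2)(9 14) = [0, 4, 1, 3, 6, 2, 5, 7, 8, 14, 10, 11, 12, 13, 9]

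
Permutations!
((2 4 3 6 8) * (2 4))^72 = (8) = [0, 1, 2, 3, 4, 5, 6, 7, 8]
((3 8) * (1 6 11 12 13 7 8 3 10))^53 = (1 7 11 10 13 6 8 12) = [0, 7, 2, 3, 4, 5, 8, 11, 12, 9, 13, 10, 1, 6]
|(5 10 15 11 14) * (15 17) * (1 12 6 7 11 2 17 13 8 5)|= 12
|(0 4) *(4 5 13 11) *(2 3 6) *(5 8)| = 6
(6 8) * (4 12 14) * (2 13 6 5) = (2 13 6 8 5)(4 12 14) = [0, 1, 13, 3, 12, 2, 8, 7, 5, 9, 10, 11, 14, 6, 4]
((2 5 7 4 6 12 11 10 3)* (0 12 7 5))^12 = [0, 1, 2, 3, 4, 5, 6, 7, 8, 9, 10, 11, 12] = (12)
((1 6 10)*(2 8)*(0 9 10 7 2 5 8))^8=(0 9 10 1 6 7 2)=[9, 6, 0, 3, 4, 5, 7, 2, 8, 10, 1]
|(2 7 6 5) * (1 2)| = 5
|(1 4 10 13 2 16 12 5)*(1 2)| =4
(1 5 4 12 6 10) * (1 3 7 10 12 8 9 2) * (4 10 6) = [0, 5, 1, 7, 8, 10, 12, 6, 9, 2, 3, 11, 4] = (1 5 10 3 7 6 12 4 8 9 2)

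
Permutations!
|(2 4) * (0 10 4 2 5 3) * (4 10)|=|(10)(0 4 5 3)|=4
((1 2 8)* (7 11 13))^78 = [0, 1, 2, 3, 4, 5, 6, 7, 8, 9, 10, 11, 12, 13] = (13)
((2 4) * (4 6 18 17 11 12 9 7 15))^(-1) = [0, 1, 4, 3, 15, 5, 2, 9, 8, 12, 10, 17, 11, 13, 14, 7, 16, 18, 6] = (2 4 15 7 9 12 11 17 18 6)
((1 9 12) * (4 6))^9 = (12)(4 6) = [0, 1, 2, 3, 6, 5, 4, 7, 8, 9, 10, 11, 12]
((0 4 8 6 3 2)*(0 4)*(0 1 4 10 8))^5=(10)(0 4 1)=[4, 0, 2, 3, 1, 5, 6, 7, 8, 9, 10]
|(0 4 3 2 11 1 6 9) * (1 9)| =6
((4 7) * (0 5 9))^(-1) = (0 9 5)(4 7) = [9, 1, 2, 3, 7, 0, 6, 4, 8, 5]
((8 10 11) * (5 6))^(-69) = [0, 1, 2, 3, 4, 6, 5, 7, 8, 9, 10, 11] = (11)(5 6)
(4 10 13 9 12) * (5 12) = [0, 1, 2, 3, 10, 12, 6, 7, 8, 5, 13, 11, 4, 9] = (4 10 13 9 5 12)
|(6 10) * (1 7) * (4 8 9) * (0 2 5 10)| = |(0 2 5 10 6)(1 7)(4 8 9)| = 30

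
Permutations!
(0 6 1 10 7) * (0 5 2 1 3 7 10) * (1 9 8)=[6, 0, 9, 7, 4, 2, 3, 5, 1, 8, 10]=(10)(0 6 3 7 5 2 9 8 1)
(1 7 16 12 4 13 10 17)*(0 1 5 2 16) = (0 1 7)(2 16 12 4 13 10 17 5) = [1, 7, 16, 3, 13, 2, 6, 0, 8, 9, 17, 11, 4, 10, 14, 15, 12, 5]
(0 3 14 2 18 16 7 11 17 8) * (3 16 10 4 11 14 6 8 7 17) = (0 16 17 7 14 2 18 10 4 11 3 6 8) = [16, 1, 18, 6, 11, 5, 8, 14, 0, 9, 4, 3, 12, 13, 2, 15, 17, 7, 10]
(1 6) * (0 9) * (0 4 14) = (0 9 4 14)(1 6) = [9, 6, 2, 3, 14, 5, 1, 7, 8, 4, 10, 11, 12, 13, 0]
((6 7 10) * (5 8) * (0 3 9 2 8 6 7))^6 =(10)(0 6 5 8 2 9 3) =[6, 1, 9, 0, 4, 8, 5, 7, 2, 3, 10]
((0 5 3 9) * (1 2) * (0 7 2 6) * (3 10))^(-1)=(0 6 1 2 7 9 3 10 5)=[6, 2, 7, 10, 4, 0, 1, 9, 8, 3, 5]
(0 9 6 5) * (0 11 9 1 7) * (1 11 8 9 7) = [11, 1, 2, 3, 4, 8, 5, 0, 9, 6, 10, 7] = (0 11 7)(5 8 9 6)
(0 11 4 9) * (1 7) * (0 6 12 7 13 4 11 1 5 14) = [1, 13, 2, 3, 9, 14, 12, 5, 8, 6, 10, 11, 7, 4, 0] = (0 1 13 4 9 6 12 7 5 14)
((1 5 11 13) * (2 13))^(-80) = (13) = [0, 1, 2, 3, 4, 5, 6, 7, 8, 9, 10, 11, 12, 13]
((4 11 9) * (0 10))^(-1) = (0 10)(4 9 11) = [10, 1, 2, 3, 9, 5, 6, 7, 8, 11, 0, 4]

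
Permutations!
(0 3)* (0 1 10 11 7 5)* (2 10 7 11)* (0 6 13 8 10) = (0 3 1 7 5 6 13 8 10 2) = [3, 7, 0, 1, 4, 6, 13, 5, 10, 9, 2, 11, 12, 8]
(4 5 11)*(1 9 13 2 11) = [0, 9, 11, 3, 5, 1, 6, 7, 8, 13, 10, 4, 12, 2] = (1 9 13 2 11 4 5)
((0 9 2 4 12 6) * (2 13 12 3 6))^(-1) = (0 6 3 4 2 12 13 9) = [6, 1, 12, 4, 2, 5, 3, 7, 8, 0, 10, 11, 13, 9]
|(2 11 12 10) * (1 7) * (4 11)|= 10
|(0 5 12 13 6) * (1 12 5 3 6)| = |(0 3 6)(1 12 13)| = 3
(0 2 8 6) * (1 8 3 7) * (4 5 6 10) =(0 2 3 7 1 8 10 4 5 6) =[2, 8, 3, 7, 5, 6, 0, 1, 10, 9, 4]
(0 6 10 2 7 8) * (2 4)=(0 6 10 4 2 7 8)=[6, 1, 7, 3, 2, 5, 10, 8, 0, 9, 4]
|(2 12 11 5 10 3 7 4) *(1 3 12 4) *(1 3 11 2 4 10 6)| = |(1 11 5 6)(2 10 12)(3 7)| = 12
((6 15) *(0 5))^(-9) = (0 5)(6 15) = [5, 1, 2, 3, 4, 0, 15, 7, 8, 9, 10, 11, 12, 13, 14, 6]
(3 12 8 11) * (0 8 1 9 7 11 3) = (0 8 3 12 1 9 7 11) = [8, 9, 2, 12, 4, 5, 6, 11, 3, 7, 10, 0, 1]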